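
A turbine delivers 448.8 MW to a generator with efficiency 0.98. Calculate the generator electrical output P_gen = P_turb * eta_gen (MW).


P_gen = 448.8 * 0.98 = 439.8240 MW


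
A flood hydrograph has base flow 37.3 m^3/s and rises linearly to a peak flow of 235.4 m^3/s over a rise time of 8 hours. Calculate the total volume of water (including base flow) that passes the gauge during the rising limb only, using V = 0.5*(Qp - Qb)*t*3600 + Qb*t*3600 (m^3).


V = 0.5*(235.4 - 37.3)*8*3600 + 37.3*8*3600 = 3.9269e+06 m^3


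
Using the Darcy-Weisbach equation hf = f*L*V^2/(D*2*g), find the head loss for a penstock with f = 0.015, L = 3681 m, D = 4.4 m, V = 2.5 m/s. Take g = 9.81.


hf = 0.015 * 3681 * 2.5^2 / (4.4 * 2 * 9.81) = 3.9975 m


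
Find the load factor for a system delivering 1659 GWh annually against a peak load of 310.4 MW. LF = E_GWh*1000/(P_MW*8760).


LF = 1659 * 1000 / (310.4 * 8760) = 0.6101


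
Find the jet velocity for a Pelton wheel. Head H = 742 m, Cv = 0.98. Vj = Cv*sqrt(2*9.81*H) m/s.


Vj = 0.98 * sqrt(2*9.81*742) = 118.2436 m/s


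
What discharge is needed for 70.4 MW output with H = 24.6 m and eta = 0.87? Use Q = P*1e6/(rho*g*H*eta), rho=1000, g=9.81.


Q = 70.4 * 1e6 / (1000 * 9.81 * 24.6 * 0.87) = 335.3122 m^3/s


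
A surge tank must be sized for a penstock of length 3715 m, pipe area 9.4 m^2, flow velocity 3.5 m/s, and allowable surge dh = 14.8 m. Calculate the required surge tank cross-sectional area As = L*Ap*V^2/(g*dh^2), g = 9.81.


As = 3715 * 9.4 * 3.5^2 / (9.81 * 14.8^2) = 199.0812 m^2


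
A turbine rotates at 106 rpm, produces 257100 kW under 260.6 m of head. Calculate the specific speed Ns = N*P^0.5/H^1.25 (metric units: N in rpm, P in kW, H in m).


Ns = 106 * 257100^0.5 / 260.6^1.25 = 51.3321


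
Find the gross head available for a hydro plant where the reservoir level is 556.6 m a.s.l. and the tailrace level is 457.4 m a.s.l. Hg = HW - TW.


Hg = 556.6 - 457.4 = 99.2000 m


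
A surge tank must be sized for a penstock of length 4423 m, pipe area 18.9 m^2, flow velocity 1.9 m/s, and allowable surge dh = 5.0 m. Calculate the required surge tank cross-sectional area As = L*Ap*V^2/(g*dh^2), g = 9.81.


As = 4423 * 18.9 * 1.9^2 / (9.81 * 5.0^2) = 1230.4867 m^2


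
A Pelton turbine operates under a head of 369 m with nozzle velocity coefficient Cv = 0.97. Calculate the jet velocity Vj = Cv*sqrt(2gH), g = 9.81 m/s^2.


Vj = 0.97 * sqrt(2*9.81*369) = 82.5343 m/s


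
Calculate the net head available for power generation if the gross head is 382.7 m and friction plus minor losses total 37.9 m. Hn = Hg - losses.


Hn = 382.7 - 37.9 = 344.8000 m


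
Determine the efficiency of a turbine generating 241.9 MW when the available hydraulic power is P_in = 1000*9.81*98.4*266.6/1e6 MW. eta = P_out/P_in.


P_in = 1000 * 9.81 * 98.4 * 266.6 / 1e6 = 257.3500 MW
eta = 241.9 / 257.3500 = 0.9400


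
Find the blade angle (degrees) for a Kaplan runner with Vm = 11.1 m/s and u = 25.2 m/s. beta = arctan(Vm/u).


beta = arctan(11.1 / 25.2) = 23.7723 degrees


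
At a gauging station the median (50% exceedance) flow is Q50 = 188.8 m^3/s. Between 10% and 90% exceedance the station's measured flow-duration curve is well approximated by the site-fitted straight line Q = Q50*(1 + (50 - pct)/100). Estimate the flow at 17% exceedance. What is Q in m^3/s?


Q = 188.8 * (1 + (50 - 17)/100) = 251.1040 m^3/s


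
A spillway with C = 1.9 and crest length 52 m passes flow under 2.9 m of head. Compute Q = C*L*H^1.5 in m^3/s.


Q = 1.9 * 52 * 2.9^1.5 = 487.9260 m^3/s


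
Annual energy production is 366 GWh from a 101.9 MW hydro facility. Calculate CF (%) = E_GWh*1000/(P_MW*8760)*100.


CF = 366 * 1000 / (101.9 * 8760) * 100 = 41.0018 %


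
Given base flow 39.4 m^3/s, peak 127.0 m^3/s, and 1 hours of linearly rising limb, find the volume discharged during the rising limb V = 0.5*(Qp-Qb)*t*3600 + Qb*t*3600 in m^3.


V = 0.5*(127.0 - 39.4)*1*3600 + 39.4*1*3600 = 299520.0000 m^3


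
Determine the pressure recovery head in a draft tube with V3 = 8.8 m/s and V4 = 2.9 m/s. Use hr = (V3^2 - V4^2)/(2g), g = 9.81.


hr = (8.8^2 - 2.9^2) / (2*9.81) = 3.5183 m


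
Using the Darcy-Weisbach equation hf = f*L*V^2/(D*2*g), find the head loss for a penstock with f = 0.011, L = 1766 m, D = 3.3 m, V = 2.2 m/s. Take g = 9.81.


hf = 0.011 * 1766 * 2.2^2 / (3.3 * 2 * 9.81) = 1.4522 m


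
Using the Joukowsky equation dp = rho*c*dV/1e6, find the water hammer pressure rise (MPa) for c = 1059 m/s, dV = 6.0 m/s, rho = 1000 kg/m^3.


dp = 1000 * 1059 * 6.0 / 1e6 = 6.3540 MPa


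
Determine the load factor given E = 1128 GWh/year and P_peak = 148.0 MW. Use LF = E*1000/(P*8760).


LF = 1128 * 1000 / (148.0 * 8760) = 0.8700


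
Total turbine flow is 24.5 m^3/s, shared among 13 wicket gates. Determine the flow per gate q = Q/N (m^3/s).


q = 24.5 / 13 = 1.8846 m^3/s


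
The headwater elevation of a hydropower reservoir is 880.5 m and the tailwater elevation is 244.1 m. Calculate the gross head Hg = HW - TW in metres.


Hg = 880.5 - 244.1 = 636.4000 m


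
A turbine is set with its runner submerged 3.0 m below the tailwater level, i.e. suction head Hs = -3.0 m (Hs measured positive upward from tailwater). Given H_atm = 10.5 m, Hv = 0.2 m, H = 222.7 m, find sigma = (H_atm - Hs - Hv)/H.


sigma = (10.5 - (-3.0) - 0.2) / 222.7 = 0.0597


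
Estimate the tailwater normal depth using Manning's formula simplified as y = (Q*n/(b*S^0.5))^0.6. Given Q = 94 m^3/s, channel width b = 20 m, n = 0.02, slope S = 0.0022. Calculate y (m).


y = (94 * 0.02 / (20 * 0.0022^0.5))^0.6 = 1.5176 m


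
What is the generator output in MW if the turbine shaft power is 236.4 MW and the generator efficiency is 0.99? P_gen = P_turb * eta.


P_gen = 236.4 * 0.99 = 234.0360 MW


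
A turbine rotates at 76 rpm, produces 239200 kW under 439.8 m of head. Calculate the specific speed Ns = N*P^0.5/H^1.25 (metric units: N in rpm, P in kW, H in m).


Ns = 76 * 239200^0.5 / 439.8^1.25 = 18.4555


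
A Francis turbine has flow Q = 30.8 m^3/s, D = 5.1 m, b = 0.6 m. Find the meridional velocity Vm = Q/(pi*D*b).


Vm = 30.8 / (pi * 5.1 * 0.6) = 3.2039 m/s


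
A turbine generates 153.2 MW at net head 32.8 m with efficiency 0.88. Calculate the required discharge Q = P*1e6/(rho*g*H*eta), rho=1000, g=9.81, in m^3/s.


Q = 153.2 * 1e6 / (1000 * 9.81 * 32.8 * 0.88) = 541.0448 m^3/s


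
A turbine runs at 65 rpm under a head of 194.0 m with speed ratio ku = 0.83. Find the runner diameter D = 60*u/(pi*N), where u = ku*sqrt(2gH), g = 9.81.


u = 0.83 * sqrt(2*9.81*194.0) = 51.2069 m/s
D = 60 * 51.2069 / (pi * 65) = 15.0458 m


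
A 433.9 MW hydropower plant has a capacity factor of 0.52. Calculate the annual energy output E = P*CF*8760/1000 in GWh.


E = 433.9 * 0.52 * 8760 / 1000 = 1976.5013 GWh


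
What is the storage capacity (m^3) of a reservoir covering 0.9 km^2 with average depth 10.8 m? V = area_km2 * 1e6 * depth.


V = 0.9 * 1e6 * 10.8 = 9.7200e+06 m^3


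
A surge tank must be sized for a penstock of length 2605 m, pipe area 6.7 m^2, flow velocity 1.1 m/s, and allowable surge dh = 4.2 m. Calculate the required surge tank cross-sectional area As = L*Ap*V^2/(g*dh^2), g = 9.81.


As = 2605 * 6.7 * 1.1^2 / (9.81 * 4.2^2) = 122.0395 m^2


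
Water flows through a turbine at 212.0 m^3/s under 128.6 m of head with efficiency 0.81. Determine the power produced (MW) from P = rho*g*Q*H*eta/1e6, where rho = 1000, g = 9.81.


P = 1000 * 9.81 * 212.0 * 128.6 * 0.81 / 1e6 = 216.6361 MW


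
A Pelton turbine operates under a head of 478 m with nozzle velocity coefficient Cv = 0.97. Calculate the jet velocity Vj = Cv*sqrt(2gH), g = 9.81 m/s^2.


Vj = 0.97 * sqrt(2*9.81*478) = 93.9367 m/s


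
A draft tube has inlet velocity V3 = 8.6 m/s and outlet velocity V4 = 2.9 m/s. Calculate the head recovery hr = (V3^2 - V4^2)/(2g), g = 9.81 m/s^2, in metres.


hr = (8.6^2 - 2.9^2) / (2*9.81) = 3.3410 m


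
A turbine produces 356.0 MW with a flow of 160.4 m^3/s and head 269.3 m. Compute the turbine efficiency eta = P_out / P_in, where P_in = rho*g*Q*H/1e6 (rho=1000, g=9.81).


P_in = 1000 * 9.81 * 160.4 * 269.3 / 1e6 = 423.7500 MW
eta = 356.0 / 423.7500 = 0.8401


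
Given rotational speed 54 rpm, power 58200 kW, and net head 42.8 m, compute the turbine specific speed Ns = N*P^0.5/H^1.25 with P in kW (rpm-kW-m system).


Ns = 54 * 58200^0.5 / 42.8^1.25 = 119.0010


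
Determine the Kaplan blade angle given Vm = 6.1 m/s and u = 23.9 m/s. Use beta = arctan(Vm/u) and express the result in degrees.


beta = arctan(6.1 / 23.9) = 14.3179 degrees


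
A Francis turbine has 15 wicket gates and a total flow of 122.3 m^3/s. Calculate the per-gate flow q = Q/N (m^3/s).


q = 122.3 / 15 = 8.1533 m^3/s


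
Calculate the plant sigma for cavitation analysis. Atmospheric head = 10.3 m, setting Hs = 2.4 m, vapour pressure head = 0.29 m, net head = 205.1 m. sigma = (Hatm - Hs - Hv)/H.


sigma = (10.3 - 2.4 - 0.29) / 205.1 = 0.0371


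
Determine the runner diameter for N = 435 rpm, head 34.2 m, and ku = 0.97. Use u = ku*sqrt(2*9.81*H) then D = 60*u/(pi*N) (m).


u = 0.97 * sqrt(2*9.81*34.2) = 25.1266 m/s
D = 60 * 25.1266 / (pi * 435) = 1.1032 m


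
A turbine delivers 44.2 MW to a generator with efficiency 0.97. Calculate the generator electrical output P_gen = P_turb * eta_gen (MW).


P_gen = 44.2 * 0.97 = 42.8740 MW


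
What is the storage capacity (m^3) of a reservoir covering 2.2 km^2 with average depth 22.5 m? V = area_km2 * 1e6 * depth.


V = 2.2 * 1e6 * 22.5 = 4.9500e+07 m^3


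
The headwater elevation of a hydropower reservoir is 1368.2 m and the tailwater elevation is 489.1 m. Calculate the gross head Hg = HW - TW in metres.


Hg = 1368.2 - 489.1 = 879.1000 m


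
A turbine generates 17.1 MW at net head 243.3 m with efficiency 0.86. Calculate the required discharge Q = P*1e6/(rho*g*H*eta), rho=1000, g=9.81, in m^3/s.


Q = 17.1 * 1e6 / (1000 * 9.81 * 243.3 * 0.86) = 8.3308 m^3/s


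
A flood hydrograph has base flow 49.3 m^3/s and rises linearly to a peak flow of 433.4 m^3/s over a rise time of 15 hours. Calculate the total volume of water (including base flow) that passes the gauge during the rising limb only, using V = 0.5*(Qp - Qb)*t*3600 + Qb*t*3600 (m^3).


V = 0.5*(433.4 - 49.3)*15*3600 + 49.3*15*3600 = 1.3033e+07 m^3


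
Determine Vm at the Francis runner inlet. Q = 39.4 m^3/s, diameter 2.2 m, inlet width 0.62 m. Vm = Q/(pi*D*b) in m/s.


Vm = 39.4 / (pi * 2.2 * 0.62) = 9.1946 m/s


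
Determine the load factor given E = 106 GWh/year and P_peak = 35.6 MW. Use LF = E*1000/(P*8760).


LF = 106 * 1000 / (35.6 * 8760) = 0.3399


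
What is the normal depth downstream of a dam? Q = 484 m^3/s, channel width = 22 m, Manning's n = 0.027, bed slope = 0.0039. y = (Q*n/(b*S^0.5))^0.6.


y = (484 * 0.027 / (22 * 0.0039^0.5))^0.6 = 3.8632 m


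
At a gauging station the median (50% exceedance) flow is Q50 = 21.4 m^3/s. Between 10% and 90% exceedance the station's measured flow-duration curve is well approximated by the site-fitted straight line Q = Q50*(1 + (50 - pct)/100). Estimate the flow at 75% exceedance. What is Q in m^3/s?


Q = 21.4 * (1 + (50 - 75)/100) = 16.0500 m^3/s


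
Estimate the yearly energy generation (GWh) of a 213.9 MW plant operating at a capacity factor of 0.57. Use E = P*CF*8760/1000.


E = 213.9 * 0.57 * 8760 / 1000 = 1068.0455 GWh


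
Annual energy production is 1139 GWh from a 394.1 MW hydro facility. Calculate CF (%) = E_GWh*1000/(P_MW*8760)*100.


CF = 1139 * 1000 / (394.1 * 8760) * 100 = 32.9923 %


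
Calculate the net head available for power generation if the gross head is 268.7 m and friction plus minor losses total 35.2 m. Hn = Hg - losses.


Hn = 268.7 - 35.2 = 233.5000 m


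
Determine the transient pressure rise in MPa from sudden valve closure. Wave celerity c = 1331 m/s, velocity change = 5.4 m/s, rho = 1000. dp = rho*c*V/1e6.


dp = 1000 * 1331 * 5.4 / 1e6 = 7.1874 MPa


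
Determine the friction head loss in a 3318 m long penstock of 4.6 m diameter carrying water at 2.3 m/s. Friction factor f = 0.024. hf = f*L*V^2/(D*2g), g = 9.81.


hf = 0.024 * 3318 * 2.3^2 / (4.6 * 2 * 9.81) = 4.6675 m


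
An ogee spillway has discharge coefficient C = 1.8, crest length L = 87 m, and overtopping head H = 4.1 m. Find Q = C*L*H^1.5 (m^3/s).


Q = 1.8 * 87 * 4.1^1.5 = 1300.0724 m^3/s


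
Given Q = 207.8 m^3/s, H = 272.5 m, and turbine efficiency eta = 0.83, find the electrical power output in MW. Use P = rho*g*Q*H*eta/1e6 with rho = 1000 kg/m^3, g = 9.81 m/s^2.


P = 1000 * 9.81 * 207.8 * 272.5 * 0.83 / 1e6 = 461.0618 MW


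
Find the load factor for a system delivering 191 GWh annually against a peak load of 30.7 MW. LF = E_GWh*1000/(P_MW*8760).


LF = 191 * 1000 / (30.7 * 8760) = 0.7102


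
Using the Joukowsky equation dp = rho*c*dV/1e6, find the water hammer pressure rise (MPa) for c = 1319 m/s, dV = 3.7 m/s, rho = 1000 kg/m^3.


dp = 1000 * 1319 * 3.7 / 1e6 = 4.8803 MPa


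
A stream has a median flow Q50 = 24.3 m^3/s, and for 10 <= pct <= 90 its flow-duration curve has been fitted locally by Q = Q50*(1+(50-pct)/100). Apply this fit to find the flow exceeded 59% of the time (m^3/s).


Q = 24.3 * (1 + (50 - 59)/100) = 22.1130 m^3/s


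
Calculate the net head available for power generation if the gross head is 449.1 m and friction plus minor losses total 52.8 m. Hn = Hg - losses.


Hn = 449.1 - 52.8 = 396.3000 m


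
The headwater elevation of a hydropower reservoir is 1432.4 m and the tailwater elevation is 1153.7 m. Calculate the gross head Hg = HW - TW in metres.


Hg = 1432.4 - 1153.7 = 278.7000 m


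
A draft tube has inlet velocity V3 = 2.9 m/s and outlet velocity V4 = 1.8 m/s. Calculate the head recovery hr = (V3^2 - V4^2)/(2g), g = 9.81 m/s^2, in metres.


hr = (2.9^2 - 1.8^2) / (2*9.81) = 0.2635 m


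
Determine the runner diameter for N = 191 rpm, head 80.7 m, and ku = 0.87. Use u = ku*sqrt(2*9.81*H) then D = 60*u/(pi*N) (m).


u = 0.87 * sqrt(2*9.81*80.7) = 34.6183 m/s
D = 60 * 34.6183 / (pi * 191) = 3.4616 m


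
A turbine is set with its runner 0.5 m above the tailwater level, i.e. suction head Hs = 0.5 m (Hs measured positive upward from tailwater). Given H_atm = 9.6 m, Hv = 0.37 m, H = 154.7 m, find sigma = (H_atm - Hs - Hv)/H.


sigma = (9.6 - 0.5 - 0.37) / 154.7 = 0.0564


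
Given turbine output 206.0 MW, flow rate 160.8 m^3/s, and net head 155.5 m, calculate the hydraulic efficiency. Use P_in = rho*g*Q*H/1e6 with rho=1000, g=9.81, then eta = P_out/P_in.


P_in = 1000 * 9.81 * 160.8 * 155.5 / 1e6 = 245.2932 MW
eta = 206.0 / 245.2932 = 0.8398


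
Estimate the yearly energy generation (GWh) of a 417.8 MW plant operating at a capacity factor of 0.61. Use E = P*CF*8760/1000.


E = 417.8 * 0.61 * 8760 / 1000 = 2232.5561 GWh


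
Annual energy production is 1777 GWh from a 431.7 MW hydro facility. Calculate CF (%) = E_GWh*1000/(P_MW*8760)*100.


CF = 1777 * 1000 / (431.7 * 8760) * 100 = 46.9895 %


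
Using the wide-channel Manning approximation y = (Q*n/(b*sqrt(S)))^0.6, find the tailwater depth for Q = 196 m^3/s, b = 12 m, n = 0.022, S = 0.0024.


y = (196 * 0.022 / (12 * 0.0024^0.5))^0.6 = 3.3055 m


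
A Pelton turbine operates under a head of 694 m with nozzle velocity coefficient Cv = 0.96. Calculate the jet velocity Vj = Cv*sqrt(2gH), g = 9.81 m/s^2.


Vj = 0.96 * sqrt(2*9.81*694) = 112.0213 m/s


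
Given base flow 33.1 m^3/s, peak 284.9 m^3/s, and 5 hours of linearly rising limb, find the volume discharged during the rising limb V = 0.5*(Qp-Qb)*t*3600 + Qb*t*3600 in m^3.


V = 0.5*(284.9 - 33.1)*5*3600 + 33.1*5*3600 = 2.8620e+06 m^3


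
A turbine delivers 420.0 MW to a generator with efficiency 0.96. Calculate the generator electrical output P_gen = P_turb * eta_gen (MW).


P_gen = 420.0 * 0.96 = 403.2000 MW


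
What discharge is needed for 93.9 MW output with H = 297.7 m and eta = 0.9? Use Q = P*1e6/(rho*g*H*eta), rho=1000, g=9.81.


Q = 93.9 * 1e6 / (1000 * 9.81 * 297.7 * 0.9) = 35.7252 m^3/s


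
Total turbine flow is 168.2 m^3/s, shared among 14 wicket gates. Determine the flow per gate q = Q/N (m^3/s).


q = 168.2 / 14 = 12.0143 m^3/s


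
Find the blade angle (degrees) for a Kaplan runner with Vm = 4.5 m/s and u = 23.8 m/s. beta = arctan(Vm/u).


beta = arctan(4.5 / 23.8) = 10.7068 degrees


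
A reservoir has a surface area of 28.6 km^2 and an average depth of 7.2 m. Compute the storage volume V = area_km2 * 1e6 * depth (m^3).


V = 28.6 * 1e6 * 7.2 = 2.0592e+08 m^3


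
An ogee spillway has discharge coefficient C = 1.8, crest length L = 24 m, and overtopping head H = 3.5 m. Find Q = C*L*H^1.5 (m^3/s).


Q = 1.8 * 24 * 3.5^1.5 = 282.8693 m^3/s


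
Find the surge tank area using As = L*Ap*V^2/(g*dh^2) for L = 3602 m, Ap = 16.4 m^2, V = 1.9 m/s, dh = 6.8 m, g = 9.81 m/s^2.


As = 3602 * 16.4 * 1.9^2 / (9.81 * 6.8^2) = 470.1191 m^2


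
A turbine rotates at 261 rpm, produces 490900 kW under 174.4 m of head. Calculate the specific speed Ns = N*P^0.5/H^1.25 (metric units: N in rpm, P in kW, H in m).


Ns = 261 * 490900^0.5 / 174.4^1.25 = 288.5386


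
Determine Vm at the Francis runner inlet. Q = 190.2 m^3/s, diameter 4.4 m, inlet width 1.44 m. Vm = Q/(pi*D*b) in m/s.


Vm = 190.2 / (pi * 4.4 * 1.44) = 9.5553 m/s


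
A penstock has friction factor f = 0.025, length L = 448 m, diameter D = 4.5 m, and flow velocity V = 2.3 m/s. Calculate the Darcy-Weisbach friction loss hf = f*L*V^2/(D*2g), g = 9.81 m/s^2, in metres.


hf = 0.025 * 448 * 2.3^2 / (4.5 * 2 * 9.81) = 0.6711 m


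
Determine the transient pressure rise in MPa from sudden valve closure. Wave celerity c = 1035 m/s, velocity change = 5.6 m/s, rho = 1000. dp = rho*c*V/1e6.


dp = 1000 * 1035 * 5.6 / 1e6 = 5.7960 MPa


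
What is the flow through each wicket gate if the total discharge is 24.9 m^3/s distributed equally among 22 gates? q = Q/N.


q = 24.9 / 22 = 1.1318 m^3/s


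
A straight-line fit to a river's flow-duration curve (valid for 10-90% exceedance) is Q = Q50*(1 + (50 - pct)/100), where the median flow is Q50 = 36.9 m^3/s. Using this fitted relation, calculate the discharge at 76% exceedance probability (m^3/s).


Q = 36.9 * (1 + (50 - 76)/100) = 27.3060 m^3/s


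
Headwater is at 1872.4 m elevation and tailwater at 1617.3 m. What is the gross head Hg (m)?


Hg = 1872.4 - 1617.3 = 255.1000 m


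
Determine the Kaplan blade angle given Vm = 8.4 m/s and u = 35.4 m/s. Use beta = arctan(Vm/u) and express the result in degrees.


beta = arctan(8.4 / 35.4) = 13.3487 degrees


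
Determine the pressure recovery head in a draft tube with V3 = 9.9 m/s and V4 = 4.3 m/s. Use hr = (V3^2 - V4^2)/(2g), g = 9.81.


hr = (9.9^2 - 4.3^2) / (2*9.81) = 4.0530 m


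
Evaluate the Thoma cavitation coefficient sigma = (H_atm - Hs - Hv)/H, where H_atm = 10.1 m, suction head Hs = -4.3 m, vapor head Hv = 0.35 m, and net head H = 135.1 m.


sigma = (10.1 - (-4.3) - 0.35) / 135.1 = 0.1040


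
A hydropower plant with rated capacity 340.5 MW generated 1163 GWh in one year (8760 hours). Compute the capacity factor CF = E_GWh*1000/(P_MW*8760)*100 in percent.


CF = 1163 * 1000 / (340.5 * 8760) * 100 = 38.9905 %


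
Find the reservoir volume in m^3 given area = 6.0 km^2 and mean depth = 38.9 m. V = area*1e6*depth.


V = 6.0 * 1e6 * 38.9 = 2.3340e+08 m^3


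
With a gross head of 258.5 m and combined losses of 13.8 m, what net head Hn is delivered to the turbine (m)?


Hn = 258.5 - 13.8 = 244.7000 m


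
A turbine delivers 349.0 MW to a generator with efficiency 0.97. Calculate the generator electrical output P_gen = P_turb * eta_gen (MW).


P_gen = 349.0 * 0.97 = 338.5300 MW


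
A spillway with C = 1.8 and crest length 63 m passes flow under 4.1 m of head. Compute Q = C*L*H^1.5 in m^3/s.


Q = 1.8 * 63 * 4.1^1.5 = 941.4317 m^3/s


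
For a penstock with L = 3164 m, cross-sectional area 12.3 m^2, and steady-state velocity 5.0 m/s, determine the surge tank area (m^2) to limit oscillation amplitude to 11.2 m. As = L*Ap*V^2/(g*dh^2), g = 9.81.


As = 3164 * 12.3 * 5.0^2 / (9.81 * 11.2^2) = 790.6359 m^2


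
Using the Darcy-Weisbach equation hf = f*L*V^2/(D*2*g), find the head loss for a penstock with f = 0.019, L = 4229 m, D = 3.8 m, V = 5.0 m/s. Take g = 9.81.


hf = 0.019 * 4229 * 5.0^2 / (3.8 * 2 * 9.81) = 26.9432 m


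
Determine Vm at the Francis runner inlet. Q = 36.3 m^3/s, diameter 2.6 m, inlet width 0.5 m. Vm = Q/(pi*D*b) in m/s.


Vm = 36.3 / (pi * 2.6 * 0.5) = 8.8882 m/s


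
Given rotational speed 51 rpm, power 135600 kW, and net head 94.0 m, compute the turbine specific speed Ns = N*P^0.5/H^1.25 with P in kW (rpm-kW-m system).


Ns = 51 * 135600^0.5 / 94.0^1.25 = 64.1638


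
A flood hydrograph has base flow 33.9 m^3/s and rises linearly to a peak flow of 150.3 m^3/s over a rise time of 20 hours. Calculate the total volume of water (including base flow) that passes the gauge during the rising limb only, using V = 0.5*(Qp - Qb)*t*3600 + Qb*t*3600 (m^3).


V = 0.5*(150.3 - 33.9)*20*3600 + 33.9*20*3600 = 6.6312e+06 m^3


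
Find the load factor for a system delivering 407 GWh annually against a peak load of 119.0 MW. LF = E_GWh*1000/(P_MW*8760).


LF = 407 * 1000 / (119.0 * 8760) = 0.3904


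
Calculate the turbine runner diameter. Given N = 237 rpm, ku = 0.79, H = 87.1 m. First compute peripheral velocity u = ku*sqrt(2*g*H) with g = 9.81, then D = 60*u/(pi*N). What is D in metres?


u = 0.79 * sqrt(2*9.81*87.1) = 32.6577 m/s
D = 60 * 32.6577 / (pi * 237) = 2.6317 m


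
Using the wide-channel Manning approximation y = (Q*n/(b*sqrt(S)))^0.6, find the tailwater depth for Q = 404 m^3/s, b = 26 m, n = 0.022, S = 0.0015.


y = (404 * 0.022 / (26 * 0.0015^0.5))^0.6 = 3.6938 m


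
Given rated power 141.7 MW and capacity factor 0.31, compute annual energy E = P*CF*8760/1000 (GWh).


E = 141.7 * 0.31 * 8760 / 1000 = 384.8005 GWh


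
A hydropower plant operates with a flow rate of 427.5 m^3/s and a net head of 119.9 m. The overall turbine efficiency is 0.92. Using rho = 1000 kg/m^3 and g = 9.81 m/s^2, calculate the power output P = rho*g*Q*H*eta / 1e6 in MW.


P = 1000 * 9.81 * 427.5 * 119.9 * 0.92 / 1e6 = 462.6069 MW


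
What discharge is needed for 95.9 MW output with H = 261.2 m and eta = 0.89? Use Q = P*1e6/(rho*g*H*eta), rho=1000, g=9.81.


Q = 95.9 * 1e6 / (1000 * 9.81 * 261.2 * 0.89) = 42.0520 m^3/s


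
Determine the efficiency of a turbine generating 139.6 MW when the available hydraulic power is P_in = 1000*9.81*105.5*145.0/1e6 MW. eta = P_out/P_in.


P_in = 1000 * 9.81 * 105.5 * 145.0 / 1e6 = 150.0685 MW
eta = 139.6 / 150.0685 = 0.9302


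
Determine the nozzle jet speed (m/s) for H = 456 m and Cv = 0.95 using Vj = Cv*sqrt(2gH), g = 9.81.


Vj = 0.95 * sqrt(2*9.81*456) = 89.8577 m/s


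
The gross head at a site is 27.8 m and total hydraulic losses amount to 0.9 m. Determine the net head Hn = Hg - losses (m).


Hn = 27.8 - 0.9 = 26.9000 m


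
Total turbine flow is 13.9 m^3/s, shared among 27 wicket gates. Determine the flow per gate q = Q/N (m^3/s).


q = 13.9 / 27 = 0.5148 m^3/s


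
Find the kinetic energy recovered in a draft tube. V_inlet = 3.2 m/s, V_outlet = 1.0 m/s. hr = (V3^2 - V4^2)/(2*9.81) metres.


hr = (3.2^2 - 1.0^2) / (2*9.81) = 0.4709 m


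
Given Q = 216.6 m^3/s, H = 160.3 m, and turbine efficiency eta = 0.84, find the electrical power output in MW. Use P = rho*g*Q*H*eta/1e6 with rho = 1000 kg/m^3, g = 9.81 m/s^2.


P = 1000 * 9.81 * 216.6 * 160.3 * 0.84 / 1e6 = 286.1148 MW


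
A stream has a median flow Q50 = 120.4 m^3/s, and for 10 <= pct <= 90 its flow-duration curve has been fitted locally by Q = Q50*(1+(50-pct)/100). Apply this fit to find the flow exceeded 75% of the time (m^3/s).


Q = 120.4 * (1 + (50 - 75)/100) = 90.3000 m^3/s


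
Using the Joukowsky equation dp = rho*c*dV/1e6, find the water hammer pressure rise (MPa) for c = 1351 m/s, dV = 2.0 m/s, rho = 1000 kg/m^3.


dp = 1000 * 1351 * 2.0 / 1e6 = 2.7020 MPa


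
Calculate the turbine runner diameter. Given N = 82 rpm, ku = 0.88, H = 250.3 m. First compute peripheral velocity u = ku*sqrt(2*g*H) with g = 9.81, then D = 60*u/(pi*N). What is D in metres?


u = 0.88 * sqrt(2*9.81*250.3) = 61.6684 m/s
D = 60 * 61.6684 / (pi * 82) = 14.3632 m


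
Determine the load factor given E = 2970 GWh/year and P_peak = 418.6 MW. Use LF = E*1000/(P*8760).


LF = 2970 * 1000 / (418.6 * 8760) = 0.8099


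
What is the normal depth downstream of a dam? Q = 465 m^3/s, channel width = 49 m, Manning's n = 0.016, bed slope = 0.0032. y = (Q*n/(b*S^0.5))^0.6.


y = (465 * 0.016 / (49 * 0.0032^0.5))^0.6 = 1.8083 m


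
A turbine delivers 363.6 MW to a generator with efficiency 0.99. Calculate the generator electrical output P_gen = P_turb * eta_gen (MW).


P_gen = 363.6 * 0.99 = 359.9640 MW


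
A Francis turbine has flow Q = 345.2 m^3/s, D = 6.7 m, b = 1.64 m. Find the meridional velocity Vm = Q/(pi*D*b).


Vm = 345.2 / (pi * 6.7 * 1.64) = 10.0001 m/s


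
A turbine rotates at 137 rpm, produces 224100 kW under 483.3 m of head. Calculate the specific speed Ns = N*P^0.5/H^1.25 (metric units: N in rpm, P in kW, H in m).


Ns = 137 * 224100^0.5 / 483.3^1.25 = 28.6201


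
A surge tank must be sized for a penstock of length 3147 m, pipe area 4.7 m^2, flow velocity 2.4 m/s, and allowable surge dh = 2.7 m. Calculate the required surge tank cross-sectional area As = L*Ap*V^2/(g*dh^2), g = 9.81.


As = 3147 * 4.7 * 2.4^2 / (9.81 * 2.7^2) = 1191.2984 m^2


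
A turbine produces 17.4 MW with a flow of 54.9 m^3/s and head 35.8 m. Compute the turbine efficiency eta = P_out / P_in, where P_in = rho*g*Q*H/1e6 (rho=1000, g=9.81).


P_in = 1000 * 9.81 * 54.9 * 35.8 / 1e6 = 19.2808 MW
eta = 17.4 / 19.2808 = 0.9025


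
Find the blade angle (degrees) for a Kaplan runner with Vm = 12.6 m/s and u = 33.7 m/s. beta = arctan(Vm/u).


beta = arctan(12.6 / 33.7) = 20.5001 degrees


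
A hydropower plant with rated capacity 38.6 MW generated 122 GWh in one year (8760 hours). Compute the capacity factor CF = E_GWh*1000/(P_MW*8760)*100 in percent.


CF = 122 * 1000 / (38.6 * 8760) * 100 = 36.0802 %


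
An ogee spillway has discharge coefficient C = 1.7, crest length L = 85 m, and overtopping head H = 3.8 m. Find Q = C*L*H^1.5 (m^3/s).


Q = 1.7 * 85 * 3.8^1.5 = 1070.3930 m^3/s


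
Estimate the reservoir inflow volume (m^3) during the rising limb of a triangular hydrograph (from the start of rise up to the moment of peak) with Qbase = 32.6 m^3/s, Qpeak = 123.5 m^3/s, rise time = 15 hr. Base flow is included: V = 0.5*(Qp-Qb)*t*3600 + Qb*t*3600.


V = 0.5*(123.5 - 32.6)*15*3600 + 32.6*15*3600 = 4.2147e+06 m^3


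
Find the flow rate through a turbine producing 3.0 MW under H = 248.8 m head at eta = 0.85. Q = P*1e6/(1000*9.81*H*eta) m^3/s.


Q = 3.0 * 1e6 / (1000 * 9.81 * 248.8 * 0.85) = 1.4460 m^3/s


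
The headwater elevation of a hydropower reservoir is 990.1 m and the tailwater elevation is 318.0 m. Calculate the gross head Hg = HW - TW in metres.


Hg = 990.1 - 318.0 = 672.1000 m


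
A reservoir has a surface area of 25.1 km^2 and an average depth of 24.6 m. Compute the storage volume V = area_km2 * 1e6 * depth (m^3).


V = 25.1 * 1e6 * 24.6 = 6.1746e+08 m^3


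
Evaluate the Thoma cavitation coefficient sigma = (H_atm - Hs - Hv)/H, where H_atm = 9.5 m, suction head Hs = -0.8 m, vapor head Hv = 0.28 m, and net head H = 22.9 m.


sigma = (9.5 - (-0.8) - 0.28) / 22.9 = 0.4376


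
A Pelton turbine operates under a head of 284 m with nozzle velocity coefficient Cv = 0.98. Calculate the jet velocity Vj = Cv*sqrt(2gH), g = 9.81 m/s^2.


Vj = 0.98 * sqrt(2*9.81*284) = 73.1534 m/s


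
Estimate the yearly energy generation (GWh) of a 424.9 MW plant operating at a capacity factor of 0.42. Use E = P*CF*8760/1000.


E = 424.9 * 0.42 * 8760 / 1000 = 1563.2921 GWh


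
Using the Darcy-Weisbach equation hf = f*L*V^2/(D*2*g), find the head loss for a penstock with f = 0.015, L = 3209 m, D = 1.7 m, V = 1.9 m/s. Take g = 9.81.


hf = 0.015 * 3209 * 1.9^2 / (1.7 * 2 * 9.81) = 5.2098 m


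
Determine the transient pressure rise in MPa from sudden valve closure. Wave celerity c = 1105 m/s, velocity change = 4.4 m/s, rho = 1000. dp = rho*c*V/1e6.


dp = 1000 * 1105 * 4.4 / 1e6 = 4.8620 MPa


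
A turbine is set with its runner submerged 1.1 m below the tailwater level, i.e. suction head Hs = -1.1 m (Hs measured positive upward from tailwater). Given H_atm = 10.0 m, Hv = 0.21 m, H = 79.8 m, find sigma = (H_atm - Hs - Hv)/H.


sigma = (10.0 - (-1.1) - 0.21) / 79.8 = 0.1365


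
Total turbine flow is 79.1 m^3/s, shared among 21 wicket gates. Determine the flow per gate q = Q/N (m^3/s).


q = 79.1 / 21 = 3.7667 m^3/s


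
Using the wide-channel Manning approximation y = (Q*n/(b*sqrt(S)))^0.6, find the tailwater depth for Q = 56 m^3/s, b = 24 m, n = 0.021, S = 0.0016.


y = (56 * 0.021 / (24 * 0.0016^0.5))^0.6 = 1.1295 m


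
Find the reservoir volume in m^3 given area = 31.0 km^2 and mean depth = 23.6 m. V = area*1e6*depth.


V = 31.0 * 1e6 * 23.6 = 7.3160e+08 m^3


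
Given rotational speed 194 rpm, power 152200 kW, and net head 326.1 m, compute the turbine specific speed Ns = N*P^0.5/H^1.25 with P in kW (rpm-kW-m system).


Ns = 194 * 152200^0.5 / 326.1^1.25 = 54.6161


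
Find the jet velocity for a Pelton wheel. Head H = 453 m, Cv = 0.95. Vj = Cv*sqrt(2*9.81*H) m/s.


Vj = 0.95 * sqrt(2*9.81*453) = 89.5617 m/s


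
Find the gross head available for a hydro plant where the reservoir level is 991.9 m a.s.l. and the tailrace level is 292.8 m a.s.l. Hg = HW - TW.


Hg = 991.9 - 292.8 = 699.1000 m


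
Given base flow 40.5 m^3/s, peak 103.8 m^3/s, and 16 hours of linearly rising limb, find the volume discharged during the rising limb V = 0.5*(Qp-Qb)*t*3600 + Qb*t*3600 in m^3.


V = 0.5*(103.8 - 40.5)*16*3600 + 40.5*16*3600 = 4.1558e+06 m^3


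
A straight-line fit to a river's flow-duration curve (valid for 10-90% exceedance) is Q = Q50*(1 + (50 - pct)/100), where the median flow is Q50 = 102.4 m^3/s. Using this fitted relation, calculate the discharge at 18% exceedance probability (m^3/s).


Q = 102.4 * (1 + (50 - 18)/100) = 135.1680 m^3/s


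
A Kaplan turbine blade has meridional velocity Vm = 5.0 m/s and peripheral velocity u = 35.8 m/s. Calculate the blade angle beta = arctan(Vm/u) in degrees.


beta = arctan(5.0 / 35.8) = 7.9508 degrees


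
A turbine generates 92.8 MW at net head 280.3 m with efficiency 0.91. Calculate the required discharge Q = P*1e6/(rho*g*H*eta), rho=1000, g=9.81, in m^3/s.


Q = 92.8 * 1e6 / (1000 * 9.81 * 280.3 * 0.91) = 37.0864 m^3/s


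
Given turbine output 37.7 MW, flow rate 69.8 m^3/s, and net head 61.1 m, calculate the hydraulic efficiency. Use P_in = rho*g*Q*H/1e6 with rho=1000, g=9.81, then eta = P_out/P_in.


P_in = 1000 * 9.81 * 69.8 * 61.1 / 1e6 = 41.8375 MW
eta = 37.7 / 41.8375 = 0.9011


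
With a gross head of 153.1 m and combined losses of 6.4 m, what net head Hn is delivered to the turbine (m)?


Hn = 153.1 - 6.4 = 146.7000 m


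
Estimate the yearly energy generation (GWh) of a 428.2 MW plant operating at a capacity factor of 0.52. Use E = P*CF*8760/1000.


E = 428.2 * 0.52 * 8760 / 1000 = 1950.5366 GWh


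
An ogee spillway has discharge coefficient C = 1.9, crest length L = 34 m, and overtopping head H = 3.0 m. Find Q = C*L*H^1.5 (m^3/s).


Q = 1.9 * 34 * 3.0^1.5 = 335.6714 m^3/s


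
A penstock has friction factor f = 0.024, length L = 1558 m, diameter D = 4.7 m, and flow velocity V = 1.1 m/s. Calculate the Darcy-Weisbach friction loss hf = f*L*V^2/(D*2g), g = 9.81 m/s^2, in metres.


hf = 0.024 * 1558 * 1.1^2 / (4.7 * 2 * 9.81) = 0.4906 m


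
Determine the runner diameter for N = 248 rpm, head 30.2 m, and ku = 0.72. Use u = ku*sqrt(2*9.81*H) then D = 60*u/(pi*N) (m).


u = 0.72 * sqrt(2*9.81*30.2) = 17.5261 m/s
D = 60 * 17.5261 / (pi * 248) = 1.3497 m


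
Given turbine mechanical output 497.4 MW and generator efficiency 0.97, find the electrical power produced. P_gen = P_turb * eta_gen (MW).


P_gen = 497.4 * 0.97 = 482.4780 MW


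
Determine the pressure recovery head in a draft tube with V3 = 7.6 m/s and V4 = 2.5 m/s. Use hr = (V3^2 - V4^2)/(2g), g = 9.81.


hr = (7.6^2 - 2.5^2) / (2*9.81) = 2.6254 m


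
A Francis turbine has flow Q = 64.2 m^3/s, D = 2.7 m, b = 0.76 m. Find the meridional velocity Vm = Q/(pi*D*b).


Vm = 64.2 / (pi * 2.7 * 0.76) = 9.9588 m/s


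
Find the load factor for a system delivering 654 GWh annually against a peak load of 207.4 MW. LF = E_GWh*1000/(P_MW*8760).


LF = 654 * 1000 / (207.4 * 8760) = 0.3600


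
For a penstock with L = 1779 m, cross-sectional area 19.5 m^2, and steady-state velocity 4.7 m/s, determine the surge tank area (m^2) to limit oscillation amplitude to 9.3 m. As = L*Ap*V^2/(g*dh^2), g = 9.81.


As = 1779 * 19.5 * 4.7^2 / (9.81 * 9.3^2) = 903.1739 m^2


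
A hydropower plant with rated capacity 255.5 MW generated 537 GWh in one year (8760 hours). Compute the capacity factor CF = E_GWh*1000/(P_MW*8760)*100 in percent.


CF = 537 * 1000 / (255.5 * 8760) * 100 = 23.9927 %


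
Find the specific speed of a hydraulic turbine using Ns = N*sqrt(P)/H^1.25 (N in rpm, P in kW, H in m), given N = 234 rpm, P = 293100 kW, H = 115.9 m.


Ns = 234 * 293100^0.5 / 115.9^1.25 = 333.1344


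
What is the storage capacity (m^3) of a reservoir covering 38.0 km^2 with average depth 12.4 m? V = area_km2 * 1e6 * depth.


V = 38.0 * 1e6 * 12.4 = 4.7120e+08 m^3


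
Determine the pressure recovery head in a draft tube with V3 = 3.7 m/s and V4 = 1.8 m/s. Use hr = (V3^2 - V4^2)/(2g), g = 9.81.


hr = (3.7^2 - 1.8^2) / (2*9.81) = 0.5326 m


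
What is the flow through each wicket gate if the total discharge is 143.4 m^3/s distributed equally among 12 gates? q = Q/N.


q = 143.4 / 12 = 11.9500 m^3/s


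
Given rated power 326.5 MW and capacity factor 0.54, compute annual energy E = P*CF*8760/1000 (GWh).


E = 326.5 * 0.54 * 8760 / 1000 = 1544.4756 GWh


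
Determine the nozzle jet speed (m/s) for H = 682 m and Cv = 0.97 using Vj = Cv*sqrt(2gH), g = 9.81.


Vj = 0.97 * sqrt(2*9.81*682) = 112.2053 m/s


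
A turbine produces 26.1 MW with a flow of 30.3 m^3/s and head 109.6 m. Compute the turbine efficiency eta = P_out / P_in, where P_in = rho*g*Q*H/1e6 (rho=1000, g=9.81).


P_in = 1000 * 9.81 * 30.3 * 109.6 / 1e6 = 32.5778 MW
eta = 26.1 / 32.5778 = 0.8012


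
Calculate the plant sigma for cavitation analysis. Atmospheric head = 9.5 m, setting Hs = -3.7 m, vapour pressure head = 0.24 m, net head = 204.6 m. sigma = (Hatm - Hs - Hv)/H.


sigma = (9.5 - (-3.7) - 0.24) / 204.6 = 0.0633


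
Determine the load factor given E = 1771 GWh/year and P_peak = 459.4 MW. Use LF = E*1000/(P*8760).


LF = 1771 * 1000 / (459.4 * 8760) = 0.4401


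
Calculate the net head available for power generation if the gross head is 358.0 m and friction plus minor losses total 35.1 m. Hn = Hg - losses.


Hn = 358.0 - 35.1 = 322.9000 m


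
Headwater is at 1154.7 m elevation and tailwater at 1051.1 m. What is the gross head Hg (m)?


Hg = 1154.7 - 1051.1 = 103.6000 m


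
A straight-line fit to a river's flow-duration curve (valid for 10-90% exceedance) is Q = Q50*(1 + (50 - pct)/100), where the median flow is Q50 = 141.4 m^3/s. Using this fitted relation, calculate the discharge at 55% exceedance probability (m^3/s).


Q = 141.4 * (1 + (50 - 55)/100) = 134.3300 m^3/s


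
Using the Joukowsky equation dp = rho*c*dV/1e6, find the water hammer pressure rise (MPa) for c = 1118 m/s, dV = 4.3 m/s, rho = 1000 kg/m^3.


dp = 1000 * 1118 * 4.3 / 1e6 = 4.8074 MPa


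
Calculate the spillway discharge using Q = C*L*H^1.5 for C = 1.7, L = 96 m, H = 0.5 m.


Q = 1.7 * 96 * 0.5^1.5 = 57.6999 m^3/s


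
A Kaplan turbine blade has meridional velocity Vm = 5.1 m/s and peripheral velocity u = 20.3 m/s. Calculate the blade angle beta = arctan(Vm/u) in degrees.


beta = arctan(5.1 / 20.3) = 14.1026 degrees


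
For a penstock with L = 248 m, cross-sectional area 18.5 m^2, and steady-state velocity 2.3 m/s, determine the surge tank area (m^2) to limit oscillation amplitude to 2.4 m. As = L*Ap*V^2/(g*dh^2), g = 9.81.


As = 248 * 18.5 * 2.3^2 / (9.81 * 2.4^2) = 429.5242 m^2


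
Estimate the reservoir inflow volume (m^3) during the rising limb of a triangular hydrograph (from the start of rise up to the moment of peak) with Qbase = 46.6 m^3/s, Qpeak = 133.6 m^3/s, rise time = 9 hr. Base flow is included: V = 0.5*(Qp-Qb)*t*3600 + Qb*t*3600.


V = 0.5*(133.6 - 46.6)*9*3600 + 46.6*9*3600 = 2.9192e+06 m^3


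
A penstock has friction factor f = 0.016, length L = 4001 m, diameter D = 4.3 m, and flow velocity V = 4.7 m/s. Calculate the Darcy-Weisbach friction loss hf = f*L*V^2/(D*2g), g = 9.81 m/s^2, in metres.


hf = 0.016 * 4001 * 4.7^2 / (4.3 * 2 * 9.81) = 16.7617 m


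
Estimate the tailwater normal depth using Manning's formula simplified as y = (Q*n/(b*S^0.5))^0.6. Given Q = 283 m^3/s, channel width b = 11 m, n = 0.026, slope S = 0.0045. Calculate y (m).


y = (283 * 0.026 / (11 * 0.0045^0.5))^0.6 = 3.9743 m


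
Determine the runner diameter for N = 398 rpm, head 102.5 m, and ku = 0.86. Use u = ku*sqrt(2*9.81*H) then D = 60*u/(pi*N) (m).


u = 0.86 * sqrt(2*9.81*102.5) = 38.5665 m/s
D = 60 * 38.5665 / (pi * 398) = 1.8507 m


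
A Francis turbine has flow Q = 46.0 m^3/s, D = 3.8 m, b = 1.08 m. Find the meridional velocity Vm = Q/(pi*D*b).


Vm = 46.0 / (pi * 3.8 * 1.08) = 3.5678 m/s


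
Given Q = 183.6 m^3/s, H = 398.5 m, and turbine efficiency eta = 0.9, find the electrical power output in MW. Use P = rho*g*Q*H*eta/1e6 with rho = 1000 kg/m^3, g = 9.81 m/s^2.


P = 1000 * 9.81 * 183.6 * 398.5 * 0.9 / 1e6 = 645.9703 MW


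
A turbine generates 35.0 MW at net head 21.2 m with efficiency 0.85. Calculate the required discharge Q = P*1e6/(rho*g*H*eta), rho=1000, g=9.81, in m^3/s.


Q = 35.0 * 1e6 / (1000 * 9.81 * 21.2 * 0.85) = 197.9905 m^3/s


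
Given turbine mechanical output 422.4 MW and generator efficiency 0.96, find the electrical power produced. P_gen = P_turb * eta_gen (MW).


P_gen = 422.4 * 0.96 = 405.5040 MW


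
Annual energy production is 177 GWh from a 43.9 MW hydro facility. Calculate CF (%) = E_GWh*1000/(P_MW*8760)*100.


CF = 177 * 1000 / (43.9 * 8760) * 100 = 46.0261 %


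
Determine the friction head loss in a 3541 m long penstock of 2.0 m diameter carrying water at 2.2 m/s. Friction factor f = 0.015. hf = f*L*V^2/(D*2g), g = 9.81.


hf = 0.015 * 3541 * 2.2^2 / (2.0 * 2 * 9.81) = 6.5514 m


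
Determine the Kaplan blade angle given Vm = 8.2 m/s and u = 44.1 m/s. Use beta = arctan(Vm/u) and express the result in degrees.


beta = arctan(8.2 / 44.1) = 10.5333 degrees


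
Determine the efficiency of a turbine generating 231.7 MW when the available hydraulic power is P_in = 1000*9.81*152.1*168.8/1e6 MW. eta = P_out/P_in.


P_in = 1000 * 9.81 * 152.1 * 168.8 / 1e6 = 251.8666 MW
eta = 231.7 / 251.8666 = 0.9199


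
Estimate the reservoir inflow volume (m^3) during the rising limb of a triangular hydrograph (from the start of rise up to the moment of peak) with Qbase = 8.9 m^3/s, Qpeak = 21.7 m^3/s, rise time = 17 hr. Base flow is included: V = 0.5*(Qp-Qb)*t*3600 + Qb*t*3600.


V = 0.5*(21.7 - 8.9)*17*3600 + 8.9*17*3600 = 936360.0000 m^3
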